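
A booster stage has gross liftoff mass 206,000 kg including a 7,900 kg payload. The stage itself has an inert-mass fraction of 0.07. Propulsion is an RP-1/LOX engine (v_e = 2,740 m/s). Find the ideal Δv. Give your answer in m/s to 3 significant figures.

Δv ≈ 6160 m/s

Stage wet mass = m₀ − payload = 206,000 − 7,900 = 198,100 kg.
Stage dry mass = ε × stage wet mass = 0.07 × 198,100 = 13,867 kg.
Burnout mass m_f = stage dry + payload = 13,867 + 7,900 = 21,767 kg.
Δv = v_e · ln(206,000/21,767) = 2740.0 × ln(9.464) = 2740.0 × 2.2475 ≈ 6158 m/s.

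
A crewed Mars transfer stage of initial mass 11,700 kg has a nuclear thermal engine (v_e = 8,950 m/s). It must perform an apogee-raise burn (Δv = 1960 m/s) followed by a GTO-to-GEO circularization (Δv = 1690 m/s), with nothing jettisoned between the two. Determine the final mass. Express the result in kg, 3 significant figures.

After the first burn: m = 11700 × exp(−1960/8950.0) = 11700 × 0.80333 = 9,398.96 kg.
After the second burn: m = 9,398.96 × exp(−1690/8950.0) = 9,398.96 × 0.82793 = 7,781.68 kg.

final mass ≈ 7780 kg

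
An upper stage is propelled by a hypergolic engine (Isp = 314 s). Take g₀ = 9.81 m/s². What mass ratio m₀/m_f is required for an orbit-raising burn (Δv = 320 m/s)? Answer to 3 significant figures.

v_e = Isp · g₀ = 314 × 9.81 = 3080.3 m/s.
m₀/m_f = exp(Δv / v_e) = exp(320 / 3080.3) = exp(0.1039) = 1.1095.

mass ratio ≈ 1.11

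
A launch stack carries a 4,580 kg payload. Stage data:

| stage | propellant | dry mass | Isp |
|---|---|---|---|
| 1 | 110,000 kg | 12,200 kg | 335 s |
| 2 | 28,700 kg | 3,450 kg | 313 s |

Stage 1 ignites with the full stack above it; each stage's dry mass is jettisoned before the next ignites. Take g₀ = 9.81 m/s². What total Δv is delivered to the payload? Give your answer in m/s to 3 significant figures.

Ignition mass of stage 1 = 110,000+12,200 + 28,700+3,450 + 4,580 = 158,930 kg.
Stage 1: m₀ = 158,930 kg, m_f = 158,930 − 110,000 = 48,930 kg; Δv = 335×9.81×ln(3.248) = 3286.4×1.1781 ≈ 3872 m/s.
Stage 2: m₀ = 36,730 kg, m_f = 36,730 − 28,700 = 8,030 kg; Δv = 313×9.81×ln(4.574) = 3070.5×1.5204 ≈ 4668 m/s.
Total Δv = 3872 + 4668 = 8540 m/s.

Δv ≈ 8540 m/s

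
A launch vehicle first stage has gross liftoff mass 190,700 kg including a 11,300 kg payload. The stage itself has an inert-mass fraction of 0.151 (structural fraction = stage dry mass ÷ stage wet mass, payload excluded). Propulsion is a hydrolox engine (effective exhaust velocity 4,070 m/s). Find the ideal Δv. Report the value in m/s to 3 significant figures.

Δv ≈ 6520 m/s

Stage wet mass = m₀ − payload = 190,700 − 11,300 = 179,400 kg.
Stage dry mass = ε × stage wet mass = 0.151 × 179,400 = 27,089.4 kg.
Burnout mass m_f = stage dry + payload = 27,089.4 + 11,300 = 38,389.4 kg.
Δv = v_e · ln(190,700/38,389.4) = 4070.0 × ln(4.968) = 4070.0 × 1.6029 ≈ 6524 m/s.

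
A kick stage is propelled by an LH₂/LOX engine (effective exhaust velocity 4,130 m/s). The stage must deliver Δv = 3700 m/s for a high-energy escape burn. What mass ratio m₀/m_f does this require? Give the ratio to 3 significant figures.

By the Tsiolkovsky rocket equation, m₀/m_f = exp(Δv / v_e) = exp(3700 / 4130.0) = exp(0.8959) = 2.4495.

mass ratio ≈ 2.45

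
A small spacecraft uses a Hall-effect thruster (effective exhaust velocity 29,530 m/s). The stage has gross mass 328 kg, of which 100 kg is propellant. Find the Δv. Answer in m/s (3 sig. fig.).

Δv ≈ 10700 m/s

m_f = m₀ − m_prop = 328 − 100 = 228 kg.
Δv = v_e · ln(m₀/m_f) = 29530.0 × ln(1.439) = 29530.0 × 0.3637 ≈ 10739.1 m/s.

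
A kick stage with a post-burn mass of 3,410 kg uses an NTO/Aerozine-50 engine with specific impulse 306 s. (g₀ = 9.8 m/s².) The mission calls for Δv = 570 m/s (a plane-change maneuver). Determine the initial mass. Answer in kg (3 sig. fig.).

initial mass ≈ 4120 kg

v_e = Isp · g₀ = 306 × 9.8 = 2998.8 m/s.
m₀/m_f = exp(Δv / v_e) = exp(570 / 2998.8) = exp(0.1901) = 1.2093.
m₀ = m_f × 1.2093 = 3,410 × 1.2093 = 4,123.71 kg.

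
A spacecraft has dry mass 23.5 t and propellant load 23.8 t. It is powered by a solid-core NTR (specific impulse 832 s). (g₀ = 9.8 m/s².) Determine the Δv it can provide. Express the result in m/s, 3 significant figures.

v_e = Isp · g₀ = 832 × 9.8 = 8153.6 m/s.
m₀ = m_dry + m_prop = 23.5 + 23.8 = 47.3 t.
Δv = v_e · ln(m₀/m_f) = 8153.6 × ln(2.013) = 8153.6 × 0.6995 ≈ 5703.5 m/s.

Δv ≈ 5700 m/s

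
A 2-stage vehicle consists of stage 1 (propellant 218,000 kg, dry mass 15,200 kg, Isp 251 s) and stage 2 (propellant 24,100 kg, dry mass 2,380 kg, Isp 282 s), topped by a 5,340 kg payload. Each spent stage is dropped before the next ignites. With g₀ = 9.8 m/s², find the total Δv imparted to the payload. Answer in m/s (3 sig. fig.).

Ignition mass of stage 1 = 218,000+15,200 + 24,100+2,380 + 5,340 = 265,020 kg.
Stage 1: m₀ = 265,020 kg, m_f = 265,020 − 218,000 = 47,020 kg; Δv = 251×9.8×ln(5.636) = 2459.8×1.7292 ≈ 4254 m/s.
Stage 2: m₀ = 31,820 kg, m_f = 31,820 − 24,100 = 7,720 kg; Δv = 282×9.8×ln(4.122) = 2763.6×1.4163 ≈ 3914 m/s.
Total Δv = 4254 + 3914 = 8168 m/s.

Δv ≈ 8170 m/s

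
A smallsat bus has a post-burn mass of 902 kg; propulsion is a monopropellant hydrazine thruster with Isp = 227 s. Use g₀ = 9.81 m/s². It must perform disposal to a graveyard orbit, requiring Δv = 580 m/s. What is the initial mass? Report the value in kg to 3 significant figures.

v_e = Isp · g₀ = 227 × 9.81 = 2226.9 m/s.
m₀/m_f = exp(Δv / v_e) = exp(580 / 2226.9) = exp(0.2605) = 1.2975.
m₀ = m_f × 1.2975 = 902 × 1.2975 = 1,170.35 kg.

initial mass ≈ 1170 kg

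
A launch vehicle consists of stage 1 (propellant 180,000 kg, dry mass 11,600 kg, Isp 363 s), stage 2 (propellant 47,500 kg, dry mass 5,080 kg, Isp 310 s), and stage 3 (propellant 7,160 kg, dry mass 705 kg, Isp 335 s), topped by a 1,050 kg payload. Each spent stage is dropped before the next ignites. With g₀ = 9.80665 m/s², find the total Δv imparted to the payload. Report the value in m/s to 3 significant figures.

Ignition mass of stage 1 = 180,000+11,600 + 47,500+5,080 + 7,160+705 + 1,050 = 253,095 kg.
Stage 1: m₀ = 253,095 kg, m_f = 253,095 − 180,000 = 73,095 kg; Δv = 363×9.80665×ln(3.463) = 3559.8×1.2420 ≈ 4421 m/s.
Stage 2: m₀ = 61,495 kg, m_f = 61,495 − 47,500 = 13,995 kg; Δv = 310×9.80665×ln(4.394) = 3040.1×1.4803 ≈ 4500 m/s.
Stage 3: m₀ = 8,915 kg, m_f = 8,915 − 7,160 = 1,755 kg; Δv = 335×9.80665×ln(5.08) = 3285.2×1.6253 ≈ 5339 m/s.
Total Δv = 4421 + 4500 + 5339 = 14260 m/s.

Δv ≈ 14300 m/s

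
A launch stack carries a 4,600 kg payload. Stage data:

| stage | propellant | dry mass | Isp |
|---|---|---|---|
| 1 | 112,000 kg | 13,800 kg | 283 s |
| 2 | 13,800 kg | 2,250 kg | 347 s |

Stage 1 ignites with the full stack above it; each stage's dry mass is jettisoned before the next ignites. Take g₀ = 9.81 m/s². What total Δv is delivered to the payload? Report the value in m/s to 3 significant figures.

Ignition mass of stage 1 = 112,000+13,800 + 13,800+2,250 + 4,600 = 146,450 kg.
Stage 1: m₀ = 146,450 kg, m_f = 146,450 − 112,000 = 34,450 kg; Δv = 283×9.81×ln(4.251) = 2776.2×1.4472 ≈ 4018 m/s.
Stage 2: m₀ = 20,650 kg, m_f = 20,650 − 13,800 = 6,850 kg; Δv = 347×9.81×ln(3.015) = 3404.1×1.1035 ≈ 3756 m/s.
Total Δv = 4018 + 3756 = 7774 m/s.

Δv ≈ 7770 m/s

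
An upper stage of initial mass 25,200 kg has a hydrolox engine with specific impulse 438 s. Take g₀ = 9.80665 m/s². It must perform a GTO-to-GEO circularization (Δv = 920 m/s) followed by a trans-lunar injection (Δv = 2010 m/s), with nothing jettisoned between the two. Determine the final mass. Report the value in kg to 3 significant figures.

v_e = Isp · g₀ = 438 × 9.80665 = 4295.3 m/s.
After the first burn: m = 25200 × exp(−920/4295.3) = 25200 × 0.80720 = 20,341.4 kg.
After the second burn: m = 20,341.4 × exp(−2010/4295.3) = 20,341.4 × 0.62628 = 12,739.4 kg.

final mass ≈ 12700 kg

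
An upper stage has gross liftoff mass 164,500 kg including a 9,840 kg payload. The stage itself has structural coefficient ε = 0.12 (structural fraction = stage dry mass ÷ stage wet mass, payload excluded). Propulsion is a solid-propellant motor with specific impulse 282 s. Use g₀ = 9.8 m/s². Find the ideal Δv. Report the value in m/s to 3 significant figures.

Stage wet mass = m₀ − payload = 164,500 − 9,840 = 154,660 kg.
Stage dry mass = ε × stage wet mass = 0.12 × 154,660 = 18,559.2 kg.
Burnout mass m_f = stage dry + payload = 18,559.2 + 9,840 = 28,399.2 kg.
v_e = Isp · g₀ = 282 × 9.8 = 2763.6 m/s.
Δv = v_e · ln(164,500/28,399.2) = 2763.6 × ln(5.792) = 2763.6 × 1.7565 ≈ 4854 m/s.

Δv ≈ 4850 m/s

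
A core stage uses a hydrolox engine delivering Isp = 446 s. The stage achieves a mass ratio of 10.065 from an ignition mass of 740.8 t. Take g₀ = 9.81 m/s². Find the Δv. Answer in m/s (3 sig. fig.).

Δv ≈ 10100 m/s

v_e = Isp · g₀ = 446 × 9.81 = 4375.3 m/s.
Rocket equation: Δv = v_e · ln(10.065) = 4375.3 × 2.3091 ≈ 10102.8 m/s.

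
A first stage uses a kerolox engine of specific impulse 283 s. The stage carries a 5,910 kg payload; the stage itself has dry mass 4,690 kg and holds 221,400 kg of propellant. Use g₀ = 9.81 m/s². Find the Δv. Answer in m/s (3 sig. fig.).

v_e = Isp · g₀ = 283 × 9.81 = 2776.2 m/s.
m₀ = payload + dry + propellant = 5,910 + 4,690 + 221,400 = 232,000 kg.
m_f = payload + dry = 5,910 + 4,690 = 10,600 kg.
By the Tsiolkovsky rocket equation, Δv = v_e · ln(m₀/m_f) = 2776.2 × ln(21.89) = 2776.2 × 3.0859 ≈ 8567.1 m/s.

Δv ≈ 8570 m/s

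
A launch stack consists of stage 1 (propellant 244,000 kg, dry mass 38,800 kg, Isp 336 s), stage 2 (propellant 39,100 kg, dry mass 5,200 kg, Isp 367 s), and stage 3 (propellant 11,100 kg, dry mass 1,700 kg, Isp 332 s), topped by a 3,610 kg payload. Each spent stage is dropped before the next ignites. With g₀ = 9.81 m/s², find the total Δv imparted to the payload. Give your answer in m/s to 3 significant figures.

Δv ≈ 11500 m/s

Ignition mass of stage 1 = 244,000+38,800 + 39,100+5,200 + 11,100+1,700 + 3,610 = 343,510 kg.
Stage 1: m₀ = 343,510 kg, m_f = 343,510 − 244,000 = 99,510 kg; Δv = 336×9.81×ln(3.452) = 3296.2×1.2390 ≈ 4084 m/s.
Stage 2: m₀ = 60,710 kg, m_f = 60,710 − 39,100 = 21,610 kg; Δv = 367×9.81×ln(2.809) = 3600.3×1.0330 ≈ 3719 m/s.
Stage 3: m₀ = 16,410 kg, m_f = 16,410 − 11,100 = 5,310 kg; Δv = 332×9.81×ln(3.09) = 3256.9×1.1283 ≈ 3675 m/s.
Total Δv = 4084 + 3719 + 3675 = 11478 m/s.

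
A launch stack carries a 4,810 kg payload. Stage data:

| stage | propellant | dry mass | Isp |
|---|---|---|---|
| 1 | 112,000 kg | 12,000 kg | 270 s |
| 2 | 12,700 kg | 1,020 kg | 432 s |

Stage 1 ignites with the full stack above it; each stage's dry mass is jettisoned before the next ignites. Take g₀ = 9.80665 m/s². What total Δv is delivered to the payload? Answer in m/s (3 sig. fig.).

Ignition mass of stage 1 = 112,000+12,000 + 12,700+1,020 + 4,810 = 142,530 kg.
Stage 1: m₀ = 142,530 kg, m_f = 142,530 − 112,000 = 30,530 kg; Δv = 270×9.80665×ln(4.669) = 2647.8×1.5408 ≈ 4080 m/s.
Stage 2: m₀ = 18,530 kg, m_f = 18,530 − 12,700 = 5,830 kg; Δv = 432×9.80665×ln(3.178) = 4236.5×1.1564 ≈ 4899 m/s.
Total Δv = 4080 + 4899 = 8979 m/s.

Δv ≈ 8980 m/s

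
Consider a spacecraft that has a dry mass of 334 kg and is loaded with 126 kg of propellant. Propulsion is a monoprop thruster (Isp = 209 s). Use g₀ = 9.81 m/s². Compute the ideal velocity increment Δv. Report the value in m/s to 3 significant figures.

Δv ≈ 656 m/s

v_e = Isp · g₀ = 209 × 9.81 = 2050.3 m/s.
m₀ = m_dry + m_prop = 334 + 126 = 460 kg.
By the Tsiolkovsky rocket equation, Δv = v_e · ln(m₀/m_f) = 2050.3 × ln(1.377) = 2050.3 × 0.3201 ≈ 656.3 m/s.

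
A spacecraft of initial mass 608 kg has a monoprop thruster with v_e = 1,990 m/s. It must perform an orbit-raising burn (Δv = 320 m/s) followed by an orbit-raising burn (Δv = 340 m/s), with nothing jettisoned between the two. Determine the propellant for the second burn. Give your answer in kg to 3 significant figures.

After the first burn: m = 608 × exp(−320/1990.0) = 608 × 0.85146 = 517.688 kg.
After the second burn: m = 517.688 × exp(−340/1990.0) = 517.688 × 0.84294 = 436.38 kg.
Second-burn propellant = 517.688 − 436.38 = 81.308 kg.

propellant for the second burn ≈ 81.3 kg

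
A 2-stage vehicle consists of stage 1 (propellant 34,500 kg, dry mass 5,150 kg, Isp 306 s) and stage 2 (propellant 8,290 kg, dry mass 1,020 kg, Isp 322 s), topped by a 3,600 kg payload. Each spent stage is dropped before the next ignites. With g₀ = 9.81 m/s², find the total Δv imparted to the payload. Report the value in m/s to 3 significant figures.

Δv ≈ 6450 m/s

Ignition mass of stage 1 = 34,500+5,150 + 8,290+1,020 + 3,600 = 52,560 kg.
Stage 1: m₀ = 52,560 kg, m_f = 52,560 − 34,500 = 18,060 kg; Δv = 306×9.81×ln(2.91) = 3001.9×1.0683 ≈ 3207 m/s.
Stage 2: m₀ = 12,910 kg, m_f = 12,910 − 8,290 = 4,620 kg; Δv = 322×9.81×ln(2.794) = 3158.8×1.0276 ≈ 3246 m/s.
Total Δv = 3207 + 3246 = 6453 m/s.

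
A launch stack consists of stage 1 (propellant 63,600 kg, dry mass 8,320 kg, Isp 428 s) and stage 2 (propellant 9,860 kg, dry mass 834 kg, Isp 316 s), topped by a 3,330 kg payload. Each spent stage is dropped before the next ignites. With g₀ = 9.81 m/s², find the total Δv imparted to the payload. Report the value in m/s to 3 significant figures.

Δv ≈ 9420 m/s

Ignition mass of stage 1 = 63,600+8,320 + 9,860+834 + 3,330 = 85,944 kg.
Stage 1: m₀ = 85,944 kg, m_f = 85,944 − 63,600 = 22,344 kg; Δv = 428×9.81×ln(3.846) = 4198.7×1.3471 ≈ 5656 m/s.
Stage 2: m₀ = 14,024 kg, m_f = 14,024 − 9,860 = 4,164 kg; Δv = 316×9.81×ln(3.368) = 3100.0×1.2143 ≈ 3764 m/s.
Total Δv = 5656 + 3764 = 9420 m/s.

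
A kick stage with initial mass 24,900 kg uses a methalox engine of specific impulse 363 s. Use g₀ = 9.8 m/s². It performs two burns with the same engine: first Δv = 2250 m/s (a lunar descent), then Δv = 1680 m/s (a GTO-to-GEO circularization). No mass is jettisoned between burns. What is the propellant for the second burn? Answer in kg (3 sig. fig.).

v_e = Isp · g₀ = 363 × 9.8 = 3557.4 m/s.
After the first burn: m = 24900 × exp(−2250/3557.4) = 24900 × 0.53127 = 13,228.6 kg.
After the second burn: m = 13,228.6 × exp(−1680/3557.4) = 13,228.6 × 0.62359 = 8,249.22 kg.
Second-burn propellant = 13,228.6 − 8,249.22 = 4,979.38 kg.

propellant for the second burn ≈ 4980 kg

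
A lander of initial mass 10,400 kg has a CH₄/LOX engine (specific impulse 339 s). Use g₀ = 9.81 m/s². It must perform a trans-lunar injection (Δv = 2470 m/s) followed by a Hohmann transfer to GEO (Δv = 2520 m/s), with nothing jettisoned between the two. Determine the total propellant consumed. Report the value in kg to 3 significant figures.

total propellant consumed ≈ 8080 kg

v_e = Isp · g₀ = 339 × 9.81 = 3325.6 m/s.
After the first burn: m = 10400 × exp(−2470/3325.6) = 10400 × 0.47582 = 4,948.53 kg.
After the second burn: m = 4,948.53 × exp(−2520/3325.6) = 4,948.53 × 0.46872 = 2,319.47 kg.
Total propellant = m₀ − m_final = 10400 − 2,319.47 = 8,080.53 kg.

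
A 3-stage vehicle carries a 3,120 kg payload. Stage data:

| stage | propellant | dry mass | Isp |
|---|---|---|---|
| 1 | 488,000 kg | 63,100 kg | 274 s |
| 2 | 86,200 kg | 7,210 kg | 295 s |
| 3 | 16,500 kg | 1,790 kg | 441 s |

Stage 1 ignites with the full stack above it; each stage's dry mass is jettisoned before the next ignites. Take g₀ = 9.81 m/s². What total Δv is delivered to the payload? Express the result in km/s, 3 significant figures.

Δv ≈ 13.9 km/s

Ignition mass of stage 1 = 488,000+63,100 + 86,200+7,210 + 16,500+1,790 + 3,120 = 665,920 kg.
Stage 1: m₀ = 665,920 kg, m_f = 665,920 − 488,000 = 177,920 kg; Δv = 274×9.81×ln(3.743) = 2687.9×1.3198 ≈ 3548 m/s.
Stage 2: m₀ = 114,820 kg, m_f = 114,820 − 86,200 = 28,620 kg; Δv = 295×9.81×ln(4.012) = 2894.0×1.3893 ≈ 4020 m/s.
Stage 3: m₀ = 21,410 kg, m_f = 21,410 − 16,500 = 4,910 kg; Δv = 441×9.81×ln(4.36) = 4326.2×1.4726 ≈ 6371 m/s.
Total Δv = 3548 + 4020 + 6371 = 13939 m/s.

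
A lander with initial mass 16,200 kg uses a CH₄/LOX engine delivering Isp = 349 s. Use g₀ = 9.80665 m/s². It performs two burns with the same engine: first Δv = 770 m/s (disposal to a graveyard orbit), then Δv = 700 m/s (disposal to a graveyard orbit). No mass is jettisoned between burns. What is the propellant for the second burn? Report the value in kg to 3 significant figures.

propellant for the second burn ≈ 2390 kg

v_e = Isp · g₀ = 349 × 9.80665 = 3422.5 m/s.
After the first burn: m = 16200 × exp(−770/3422.5) = 16200 × 0.79853 = 12,936.2 kg.
After the second burn: m = 12,936.2 × exp(−700/3422.5) = 12,936.2 × 0.81503 = 10,543.4 kg.
Second-burn propellant = 12,936.2 − 10,543.4 = 2,392.8 kg.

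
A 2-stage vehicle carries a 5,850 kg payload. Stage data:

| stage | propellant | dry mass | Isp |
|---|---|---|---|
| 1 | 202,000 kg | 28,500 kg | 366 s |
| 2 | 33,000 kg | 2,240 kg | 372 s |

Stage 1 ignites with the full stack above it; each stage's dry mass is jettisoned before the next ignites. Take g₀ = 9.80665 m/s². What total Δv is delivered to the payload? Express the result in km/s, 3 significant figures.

Ignition mass of stage 1 = 202,000+28,500 + 33,000+2,240 + 5,850 = 271,590 kg.
Stage 1: m₀ = 271,590 kg, m_f = 271,590 − 202,000 = 69,590 kg; Δv = 366×9.80665×ln(3.903) = 3589.2×1.3617 ≈ 4887 m/s.
Stage 2: m₀ = 41,090 kg, m_f = 41,090 − 33,000 = 8,090 kg; Δv = 372×9.80665×ln(5.079) = 3648.1×1.6251 ≈ 5929 m/s.
Total Δv = 4887 + 5929 = 10816 m/s.

Δv ≈ 10.8 km/s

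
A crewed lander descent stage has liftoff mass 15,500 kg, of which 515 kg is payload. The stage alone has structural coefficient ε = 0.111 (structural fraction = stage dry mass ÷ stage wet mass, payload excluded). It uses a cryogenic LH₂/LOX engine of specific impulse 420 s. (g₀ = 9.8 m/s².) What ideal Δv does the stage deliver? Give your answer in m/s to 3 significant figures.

Δv ≈ 8080 m/s

Stage wet mass = m₀ − payload = 15,500 − 515 = 14,985 kg.
Stage dry mass = ε × stage wet mass = 0.111 × 14,985 = 1,663.34 kg.
Burnout mass m_f = stage dry + payload = 1,663.34 + 515 = 2,178.34 kg.
v_e = Isp · g₀ = 420 × 9.8 = 4116.0 m/s.
Rocket equation: Δv = v_e · ln(15,500/2,178.34) = 4116.0 × ln(7.116) = 4116.0 × 1.9623 ≈ 8077 m/s.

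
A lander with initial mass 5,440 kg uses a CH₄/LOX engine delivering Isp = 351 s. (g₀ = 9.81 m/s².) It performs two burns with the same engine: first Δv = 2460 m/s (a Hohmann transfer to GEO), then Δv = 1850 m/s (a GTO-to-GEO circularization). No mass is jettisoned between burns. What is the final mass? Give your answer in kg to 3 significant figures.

v_e = Isp · g₀ = 351 × 9.81 = 3443.3 m/s.
After the first burn: m = 5440 × exp(−2460/3443.3) = 5440 × 0.48947 = 2,662.72 kg.
After the second burn: m = 2,662.72 × exp(−1850/3443.3) = 2,662.72 × 0.58434 = 1,555.93 kg.

final mass ≈ 1560 kg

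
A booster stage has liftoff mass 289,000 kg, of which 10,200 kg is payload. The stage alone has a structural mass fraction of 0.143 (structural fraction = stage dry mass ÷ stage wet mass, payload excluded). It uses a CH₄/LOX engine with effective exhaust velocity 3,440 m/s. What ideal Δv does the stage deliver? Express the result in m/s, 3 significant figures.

Δv ≈ 6030 m/s

Stage wet mass = m₀ − payload = 289,000 − 10,200 = 278,800 kg.
Stage dry mass = ε × stage wet mass = 0.143 × 278,800 = 39,868.4 kg.
Burnout mass m_f = stage dry + payload = 39,868.4 + 10,200 = 50,068.4 kg.
Δv = v_e · ln(289,000/50,068.4) = 3440.0 × ln(5.772) = 3440.0 × 1.7530 ≈ 6030 m/s.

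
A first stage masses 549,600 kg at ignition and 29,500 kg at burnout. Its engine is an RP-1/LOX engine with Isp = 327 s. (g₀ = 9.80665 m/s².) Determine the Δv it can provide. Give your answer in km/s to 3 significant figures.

v_e = Isp · g₀ = 327 × 9.80665 = 3206.8 m/s.
Rocket equation: Δv = v_e · ln(m₀/m_f) = 3206.8 × ln(18.63) = 3206.8 × 2.9248 ≈ 9379.2 m/s.

Δv ≈ 9.38 km/s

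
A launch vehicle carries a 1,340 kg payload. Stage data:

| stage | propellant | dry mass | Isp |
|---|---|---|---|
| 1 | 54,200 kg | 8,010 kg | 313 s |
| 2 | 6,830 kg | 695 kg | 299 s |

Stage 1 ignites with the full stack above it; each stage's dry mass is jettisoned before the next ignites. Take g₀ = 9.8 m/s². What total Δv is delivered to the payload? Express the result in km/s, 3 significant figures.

Δv ≈ 8.72 km/s

Ignition mass of stage 1 = 54,200+8,010 + 6,830+695 + 1,340 = 71,075 kg.
Stage 1: m₀ = 71,075 kg, m_f = 71,075 − 54,200 = 16,875 kg; Δv = 313×9.8×ln(4.212) = 3067.4×1.4379 ≈ 4411 m/s.
Stage 2: m₀ = 8,865 kg, m_f = 8,865 − 6,830 = 2,035 kg; Δv = 299×9.8×ln(4.356) = 2930.2×1.4716 ≈ 4312 m/s.
Total Δv = 4411 + 4312 = 8723 m/s.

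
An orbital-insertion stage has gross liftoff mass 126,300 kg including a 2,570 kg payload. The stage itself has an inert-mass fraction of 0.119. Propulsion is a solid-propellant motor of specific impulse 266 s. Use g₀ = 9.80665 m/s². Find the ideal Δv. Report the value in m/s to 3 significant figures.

Stage wet mass = m₀ − payload = 126,300 − 2,570 = 123,730 kg.
Stage dry mass = ε × stage wet mass = 0.119 × 123,730 = 14,723.9 kg.
Burnout mass m_f = stage dry + payload = 14,723.9 + 2,570 = 17,293.9 kg.
v_e = Isp · g₀ = 266 × 9.80665 = 2608.6 m/s.
Δv = v_e · ln(126,300/17,293.9) = 2608.6 × ln(7.303) = 2608.6 × 1.9883 ≈ 5187 m/s.

Δv ≈ 5190 m/s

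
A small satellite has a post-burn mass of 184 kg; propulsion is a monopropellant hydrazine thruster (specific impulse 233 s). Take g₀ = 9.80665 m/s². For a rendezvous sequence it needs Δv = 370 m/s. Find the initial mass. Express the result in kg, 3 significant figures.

initial mass ≈ 216 kg

v_e = Isp · g₀ = 233 × 9.80665 = 2284.9 m/s.
m₀/m_f = exp(Δv / v_e) = exp(370 / 2284.9) = exp(0.1619) = 1.1758.
m₀ = m_f × 1.1758 = 184 × 1.1758 = 216.347 kg.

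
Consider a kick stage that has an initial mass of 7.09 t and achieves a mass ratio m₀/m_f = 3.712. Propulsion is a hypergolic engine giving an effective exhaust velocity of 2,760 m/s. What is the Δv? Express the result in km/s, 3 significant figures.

Δv ≈ 3.62 km/s

Δv = v_e · ln(3.712) = 2760.0 × 1.3116 ≈ 3619.9 m/s.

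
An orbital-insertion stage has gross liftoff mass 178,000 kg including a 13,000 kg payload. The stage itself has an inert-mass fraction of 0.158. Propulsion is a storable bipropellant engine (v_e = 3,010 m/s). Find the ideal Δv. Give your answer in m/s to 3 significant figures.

Δv ≈ 4560 m/s

Stage wet mass = m₀ − payload = 178,000 − 13,000 = 165,000 kg.
Stage dry mass = ε × stage wet mass = 0.158 × 165,000 = 26,070 kg.
Burnout mass m_f = stage dry + payload = 26,070 + 13,000 = 39,070 kg.
From the ideal rocket equation, Δv = v_e · ln(178,000/39,070) = 3010.0 × ln(4.556) = 3010.0 × 1.5164 ≈ 4564 m/s.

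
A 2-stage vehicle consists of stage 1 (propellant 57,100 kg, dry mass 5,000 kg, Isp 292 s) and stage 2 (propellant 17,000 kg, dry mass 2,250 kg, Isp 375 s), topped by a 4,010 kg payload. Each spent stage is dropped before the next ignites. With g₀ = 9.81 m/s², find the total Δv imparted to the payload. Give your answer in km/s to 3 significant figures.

Δv ≈ 8.00 km/s

Ignition mass of stage 1 = 57,100+5,000 + 17,000+2,250 + 4,010 = 85,360 kg.
Stage 1: m₀ = 85,360 kg, m_f = 85,360 − 57,100 = 28,260 kg; Δv = 292×9.81×ln(3.021) = 2864.5×1.1054 ≈ 3167 m/s.
Stage 2: m₀ = 23,260 kg, m_f = 23,260 − 17,000 = 6,260 kg; Δv = 375×9.81×ln(3.716) = 3678.8×1.3126 ≈ 4829 m/s.
Total Δv = 3167 + 4829 = 7996 m/s.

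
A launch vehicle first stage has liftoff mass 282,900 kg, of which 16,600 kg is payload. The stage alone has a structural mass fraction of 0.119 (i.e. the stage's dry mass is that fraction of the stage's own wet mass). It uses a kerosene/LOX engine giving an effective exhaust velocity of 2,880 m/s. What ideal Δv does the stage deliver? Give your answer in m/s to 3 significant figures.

Δv ≈ 5090 m/s

Stage wet mass = m₀ − payload = 282,900 − 16,600 = 266,300 kg.
Stage dry mass = ε × stage wet mass = 0.119 × 266,300 = 31,689.7 kg.
Burnout mass m_f = stage dry + payload = 31,689.7 + 16,600 = 48,289.7 kg.
Δv = v_e · ln(282,900/48,289.7) = 2880.0 × ln(5.858) = 2880.0 × 1.7679 ≈ 5091 m/s.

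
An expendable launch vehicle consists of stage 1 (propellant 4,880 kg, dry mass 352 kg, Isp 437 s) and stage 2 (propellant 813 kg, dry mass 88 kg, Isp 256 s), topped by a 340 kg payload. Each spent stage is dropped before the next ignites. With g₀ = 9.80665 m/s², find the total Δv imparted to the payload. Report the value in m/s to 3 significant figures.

Ignition mass of stage 1 = 4,880+352 + 813+88 + 340 = 6,473 kg.
Stage 1: m₀ = 6,473 kg, m_f = 6,473 − 4,880 = 1,593 kg; Δv = 437×9.80665×ln(4.063) = 4285.5×1.4020 ≈ 6008 m/s.
Stage 2: m₀ = 1,241 kg, m_f = 1,241 − 813 = 428 kg; Δv = 256×9.80665×ln(2.9) = 2510.5×1.0645 ≈ 2673 m/s.
Total Δv = 6008 + 2673 = 8681 m/s.

Δv ≈ 8680 m/s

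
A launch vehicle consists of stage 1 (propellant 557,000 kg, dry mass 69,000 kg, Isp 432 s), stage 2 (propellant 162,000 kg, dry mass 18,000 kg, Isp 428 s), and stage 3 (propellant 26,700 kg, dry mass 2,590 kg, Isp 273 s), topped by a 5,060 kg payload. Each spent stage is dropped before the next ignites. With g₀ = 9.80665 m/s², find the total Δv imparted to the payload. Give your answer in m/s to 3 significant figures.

Δv ≈ 14500 m/s

Ignition mass of stage 1 = 557,000+69,000 + 162,000+18,000 + 26,700+2,590 + 5,060 = 840,350 kg.
Stage 1: m₀ = 840,350 kg, m_f = 840,350 − 557,000 = 283,350 kg; Δv = 432×9.80665×ln(2.966) = 4236.5×1.0871 ≈ 4606 m/s.
Stage 2: m₀ = 214,350 kg, m_f = 214,350 − 162,000 = 52,350 kg; Δv = 428×9.80665×ln(4.095) = 4197.2×1.4097 ≈ 5917 m/s.
Stage 3: m₀ = 34,350 kg, m_f = 34,350 − 26,700 = 7,650 kg; Δv = 273×9.80665×ln(4.49) = 2677.2×1.5019 ≈ 4021 m/s.
Total Δv = 4606 + 5917 + 4021 = 14544 m/s.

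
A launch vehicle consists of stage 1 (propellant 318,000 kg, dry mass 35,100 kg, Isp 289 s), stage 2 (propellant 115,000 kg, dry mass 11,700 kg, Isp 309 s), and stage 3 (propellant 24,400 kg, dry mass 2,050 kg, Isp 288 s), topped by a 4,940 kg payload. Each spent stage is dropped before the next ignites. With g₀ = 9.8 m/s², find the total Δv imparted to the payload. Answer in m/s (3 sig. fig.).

Ignition mass of stage 1 = 318,000+35,100 + 115,000+11,700 + 24,400+2,050 + 4,940 = 511,190 kg.
Stage 1: m₀ = 511,190 kg, m_f = 511,190 − 318,000 = 193,190 kg; Δv = 289×9.8×ln(2.646) = 2832.2×0.9731 ≈ 2756 m/s.
Stage 2: m₀ = 158,090 kg, m_f = 158,090 − 115,000 = 43,090 kg; Δv = 309×9.8×ln(3.669) = 3028.2×1.2999 ≈ 3936 m/s.
Stage 3: m₀ = 31,390 kg, m_f = 31,390 − 24,400 = 6,990 kg; Δv = 288×9.8×ln(4.491) = 2822.4×1.5020 ≈ 4239 m/s.
Total Δv = 2756 + 3936 + 4239 = 10931 m/s.

Δv ≈ 10900 m/s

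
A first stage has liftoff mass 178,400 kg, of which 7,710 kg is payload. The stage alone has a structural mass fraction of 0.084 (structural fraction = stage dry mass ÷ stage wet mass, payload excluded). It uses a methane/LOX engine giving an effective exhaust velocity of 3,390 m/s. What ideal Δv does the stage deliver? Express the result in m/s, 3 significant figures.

Stage wet mass = m₀ − payload = 178,400 − 7,710 = 170,690 kg.
Stage dry mass = ε × stage wet mass = 0.084 × 170,690 = 14,338 kg.
Burnout mass m_f = stage dry + payload = 14,338 + 7,710 = 22,048 kg.
Rocket equation: Δv = v_e · ln(178,400/22,048) = 3390.0 × ln(8.091) = 3390.0 × 2.0908 ≈ 7088 m/s.

Δv ≈ 7090 m/s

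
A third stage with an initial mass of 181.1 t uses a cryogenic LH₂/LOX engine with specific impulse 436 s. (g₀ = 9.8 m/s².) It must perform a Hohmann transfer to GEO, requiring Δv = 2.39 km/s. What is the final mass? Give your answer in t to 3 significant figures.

final mass ≈ 104 t

v_e = Isp · g₀ = 436 × 9.8 = 4272.8 m/s.
Rocket equation: m₀/m_f = exp(Δv / v_e) = exp(2390 / 4272.8) = exp(0.5594) = 1.7495.
m_f = m₀ / 1.7495 = 181.1 / 1.7495 = 103.515 t.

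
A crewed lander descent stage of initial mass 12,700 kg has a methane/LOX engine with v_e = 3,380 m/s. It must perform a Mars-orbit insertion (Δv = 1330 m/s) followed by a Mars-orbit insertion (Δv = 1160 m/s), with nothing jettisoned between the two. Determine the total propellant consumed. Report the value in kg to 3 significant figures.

After the first burn: m = 12700 × exp(−1330/3380.0) = 12700 × 0.67470 = 8,568.69 kg.
After the second burn: m = 8,568.69 × exp(−1160/3380.0) = 8,568.69 × 0.70950 = 6,079.49 kg.
Total propellant = m₀ − m_final = 12700 − 6,079.49 = 6,620.51 kg.

total propellant consumed ≈ 6620 kg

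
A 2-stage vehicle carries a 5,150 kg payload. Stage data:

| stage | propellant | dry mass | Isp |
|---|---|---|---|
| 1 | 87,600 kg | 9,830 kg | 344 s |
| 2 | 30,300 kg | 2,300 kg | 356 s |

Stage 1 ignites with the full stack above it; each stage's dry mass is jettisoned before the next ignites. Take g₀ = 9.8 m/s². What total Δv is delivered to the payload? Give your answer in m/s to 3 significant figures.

Δv ≈ 9180 m/s

Ignition mass of stage 1 = 87,600+9,830 + 30,300+2,300 + 5,150 = 135,180 kg.
Stage 1: m₀ = 135,180 kg, m_f = 135,180 − 87,600 = 47,580 kg; Δv = 344×9.8×ln(2.841) = 3371.2×1.0442 ≈ 3520 m/s.
Stage 2: m₀ = 37,750 kg, m_f = 37,750 − 30,300 = 7,450 kg; Δv = 356×9.8×ln(5.067) = 3488.8×1.6228 ≈ 5662 m/s.
Total Δv = 3520 + 5662 = 9182 m/s.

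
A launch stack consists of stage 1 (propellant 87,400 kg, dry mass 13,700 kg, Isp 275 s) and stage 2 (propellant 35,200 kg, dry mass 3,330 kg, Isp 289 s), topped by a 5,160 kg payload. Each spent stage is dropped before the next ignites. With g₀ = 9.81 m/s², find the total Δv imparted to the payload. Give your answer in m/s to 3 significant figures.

Δv ≈ 7140 m/s

Ignition mass of stage 1 = 87,400+13,700 + 35,200+3,330 + 5,160 = 144,790 kg.
Stage 1: m₀ = 144,790 kg, m_f = 144,790 − 87,400 = 57,390 kg; Δv = 275×9.81×ln(2.523) = 2697.8×0.9254 ≈ 2497 m/s.
Stage 2: m₀ = 43,690 kg, m_f = 43,690 − 35,200 = 8,490 kg; Δv = 289×9.81×ln(5.146) = 2835.1×1.6382 ≈ 4645 m/s.
Total Δv = 2497 + 4645 = 7142 m/s.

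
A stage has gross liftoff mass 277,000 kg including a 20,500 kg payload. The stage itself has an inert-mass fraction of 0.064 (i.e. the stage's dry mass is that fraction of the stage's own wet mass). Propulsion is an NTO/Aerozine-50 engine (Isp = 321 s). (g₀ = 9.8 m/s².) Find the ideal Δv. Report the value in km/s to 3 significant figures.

Δv ≈ 6.34 km/s

Stage wet mass = m₀ − payload = 277,000 − 20,500 = 256,500 kg.
Stage dry mass = ε × stage wet mass = 0.064 × 256,500 = 16,416 kg.
Burnout mass m_f = stage dry + payload = 16,416 + 20,500 = 36,916 kg.
v_e = Isp · g₀ = 321 × 9.8 = 3145.8 m/s.
Δv = v_e · ln(277,000/36,916) = 3145.8 × ln(7.504) = 3145.8 × 2.0154 ≈ 6340 m/s.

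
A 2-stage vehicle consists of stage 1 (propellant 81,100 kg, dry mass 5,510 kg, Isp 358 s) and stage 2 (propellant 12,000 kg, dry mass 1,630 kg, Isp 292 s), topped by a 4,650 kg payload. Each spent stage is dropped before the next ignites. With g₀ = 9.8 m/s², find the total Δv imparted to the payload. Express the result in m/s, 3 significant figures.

Δv ≈ 8260 m/s

Ignition mass of stage 1 = 81,100+5,510 + 12,000+1,630 + 4,650 = 104,890 kg.
Stage 1: m₀ = 104,890 kg, m_f = 104,890 − 81,100 = 23,790 kg; Δv = 358×9.8×ln(4.409) = 3508.4×1.4836 ≈ 5205 m/s.
Stage 2: m₀ = 18,280 kg, m_f = 18,280 − 12,000 = 6,280 kg; Δv = 292×9.8×ln(2.911) = 2861.6×1.0684 ≈ 3057 m/s.
Total Δv = 5205 + 3057 = 8262 m/s.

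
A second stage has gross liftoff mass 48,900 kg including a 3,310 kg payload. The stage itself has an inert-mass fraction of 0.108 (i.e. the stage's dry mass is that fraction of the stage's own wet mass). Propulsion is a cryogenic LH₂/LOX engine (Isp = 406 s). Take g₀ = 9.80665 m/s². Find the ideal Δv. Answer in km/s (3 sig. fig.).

Stage wet mass = m₀ − payload = 48,900 − 3,310 = 45,590 kg.
Stage dry mass = ε × stage wet mass = 0.108 × 45,590 = 4,923.72 kg.
Burnout mass m_f = stage dry + payload = 4,923.72 + 3,310 = 8,233.72 kg.
v_e = Isp · g₀ = 406 × 9.80665 = 3981.5 m/s.
From the ideal rocket equation, Δv = v_e · ln(48,900/8,233.72) = 3981.5 × ln(5.939) = 3981.5 × 1.7815 ≈ 7093 m/s.

Δv ≈ 7.09 km/s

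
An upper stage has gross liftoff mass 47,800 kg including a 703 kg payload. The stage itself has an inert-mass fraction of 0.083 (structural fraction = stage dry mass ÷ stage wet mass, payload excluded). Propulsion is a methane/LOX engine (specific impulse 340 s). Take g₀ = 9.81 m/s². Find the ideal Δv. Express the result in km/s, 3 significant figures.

Δv ≈ 7.80 km/s

Stage wet mass = m₀ − payload = 47,800 − 703 = 47,097 kg.
Stage dry mass = ε × stage wet mass = 0.083 × 47,097 = 3,909.05 kg.
Burnout mass m_f = stage dry + payload = 3,909.05 + 703 = 4,612.05 kg.
v_e = Isp · g₀ = 340 × 9.81 = 3335.4 m/s.
Δv = v_e · ln(47,800/4,612.05) = 3335.4 × ln(10.36) = 3335.4 × 2.3384 ≈ 7799 m/s.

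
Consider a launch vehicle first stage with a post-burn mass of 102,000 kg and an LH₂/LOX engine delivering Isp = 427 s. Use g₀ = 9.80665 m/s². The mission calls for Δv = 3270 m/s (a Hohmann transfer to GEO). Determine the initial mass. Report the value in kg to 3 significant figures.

v_e = Isp · g₀ = 427 × 9.80665 = 4187.4 m/s.
Rocket equation: m₀/m_f = exp(Δv / v_e) = exp(3270 / 4187.4) = exp(0.7809) = 2.1835.
m₀ = m_f × 2.1835 = 102,000 × 2.1835 = 222,717 kg.

initial mass ≈ 223000 kg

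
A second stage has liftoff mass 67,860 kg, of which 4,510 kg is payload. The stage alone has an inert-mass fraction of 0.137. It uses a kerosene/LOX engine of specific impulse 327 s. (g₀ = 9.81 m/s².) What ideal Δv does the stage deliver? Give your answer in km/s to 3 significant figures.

Stage wet mass = m₀ − payload = 67,860 − 4,510 = 63,350 kg.
Stage dry mass = ε × stage wet mass = 0.137 × 63,350 = 8,678.95 kg.
Burnout mass m_f = stage dry + payload = 8,678.95 + 4,510 = 13,188.95 kg.
v_e = Isp · g₀ = 327 × 9.81 = 3207.9 m/s.
By the Tsiolkovsky rocket equation, Δv = v_e · ln(67,860/13,188.95) = 3207.9 × ln(5.145) = 3207.9 × 1.6381 ≈ 5255 m/s.

Δv ≈ 5.25 km/s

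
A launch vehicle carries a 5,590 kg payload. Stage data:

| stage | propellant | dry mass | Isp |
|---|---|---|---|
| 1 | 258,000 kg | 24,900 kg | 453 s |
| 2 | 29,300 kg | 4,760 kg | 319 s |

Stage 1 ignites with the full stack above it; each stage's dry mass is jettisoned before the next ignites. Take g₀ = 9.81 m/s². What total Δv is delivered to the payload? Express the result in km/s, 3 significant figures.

Δv ≈ 11.4 km/s

Ignition mass of stage 1 = 258,000+24,900 + 29,300+4,760 + 5,590 = 322,550 kg.
Stage 1: m₀ = 322,550 kg, m_f = 322,550 − 258,000 = 64,550 kg; Δv = 453×9.81×ln(4.997) = 4443.9×1.6088 ≈ 7149 m/s.
Stage 2: m₀ = 39,650 kg, m_f = 39,650 − 29,300 = 10,350 kg; Δv = 319×9.81×ln(3.831) = 3129.4×1.3431 ≈ 4203 m/s.
Total Δv = 7149 + 4203 = 11352 m/s.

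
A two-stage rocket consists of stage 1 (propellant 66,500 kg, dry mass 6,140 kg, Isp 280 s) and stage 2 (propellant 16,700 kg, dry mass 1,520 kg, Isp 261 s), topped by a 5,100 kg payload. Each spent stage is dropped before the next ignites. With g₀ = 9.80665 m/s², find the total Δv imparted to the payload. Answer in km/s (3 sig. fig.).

Ignition mass of stage 1 = 66,500+6,140 + 16,700+1,520 + 5,100 = 95,960 kg.
Stage 1: m₀ = 95,960 kg, m_f = 95,960 − 66,500 = 29,460 kg; Δv = 280×9.80665×ln(3.257) = 2745.9×1.1809 ≈ 3243 m/s.
Stage 2: m₀ = 23,320 kg, m_f = 23,320 − 16,700 = 6,620 kg; Δv = 261×9.80665×ln(3.523) = 2559.5×1.2592 ≈ 3223 m/s.
Total Δv = 3243 + 3223 = 6466 m/s.

Δv ≈ 6.47 km/s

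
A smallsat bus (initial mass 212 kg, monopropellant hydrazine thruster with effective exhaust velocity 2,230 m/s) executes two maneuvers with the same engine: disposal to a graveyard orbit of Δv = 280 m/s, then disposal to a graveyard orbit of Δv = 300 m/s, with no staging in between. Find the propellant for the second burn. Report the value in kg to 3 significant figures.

propellant for the second burn ≈ 23.5 kg

After the first burn: m = 212 × exp(−280/2230.0) = 212 × 0.88200 = 186.984 kg.
After the second burn: m = 186.984 × exp(−300/2230.0) = 186.984 × 0.87413 = 163.448 kg.
Second-burn propellant = 186.984 − 163.448 = 23.536 kg.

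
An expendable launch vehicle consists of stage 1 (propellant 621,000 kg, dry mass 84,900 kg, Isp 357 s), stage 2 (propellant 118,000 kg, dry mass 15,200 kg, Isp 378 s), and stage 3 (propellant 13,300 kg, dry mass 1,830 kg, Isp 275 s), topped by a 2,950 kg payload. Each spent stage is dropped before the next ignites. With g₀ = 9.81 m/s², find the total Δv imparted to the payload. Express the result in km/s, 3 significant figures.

Δv ≈ 13.7 km/s

Ignition mass of stage 1 = 621,000+84,900 + 118,000+15,200 + 13,300+1,830 + 2,950 = 857,180 kg.
Stage 1: m₀ = 857,180 kg, m_f = 857,180 − 621,000 = 236,180 kg; Δv = 357×9.81×ln(3.629) = 3502.2×1.2891 ≈ 4514 m/s.
Stage 2: m₀ = 151,280 kg, m_f = 151,280 − 118,000 = 33,280 kg; Δv = 378×9.81×ln(4.546) = 3708.2×1.5142 ≈ 5615 m/s.
Stage 3: m₀ = 18,080 kg, m_f = 18,080 − 13,300 = 4,780 kg; Δv = 275×9.81×ln(3.782) = 2697.8×1.3304 ≈ 3589 m/s.
Total Δv = 4514 + 5615 + 3589 = 13718 m/s.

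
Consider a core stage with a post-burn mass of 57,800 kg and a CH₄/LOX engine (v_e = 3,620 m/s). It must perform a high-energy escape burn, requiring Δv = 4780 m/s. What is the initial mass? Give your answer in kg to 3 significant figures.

initial mass ≈ 216000 kg

m₀/m_f = exp(Δv / v_e) = exp(4780 / 3620.0) = exp(1.3204) = 3.7451.
m₀ = m_f × 3.7451 = 57,800 × 3.7451 = 216,467 kg.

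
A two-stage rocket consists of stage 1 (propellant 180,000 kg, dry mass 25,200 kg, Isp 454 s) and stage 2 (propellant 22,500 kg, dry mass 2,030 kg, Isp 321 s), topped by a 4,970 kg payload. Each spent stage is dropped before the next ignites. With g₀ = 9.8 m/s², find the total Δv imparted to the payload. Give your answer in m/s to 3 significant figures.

Δv ≈ 11000 m/s

Ignition mass of stage 1 = 180,000+25,200 + 22,500+2,030 + 4,970 = 234,700 kg.
Stage 1: m₀ = 234,700 kg, m_f = 234,700 − 180,000 = 54,700 kg; Δv = 454×9.8×ln(4.291) = 4449.2×1.4564 ≈ 6480 m/s.
Stage 2: m₀ = 29,500 kg, m_f = 29,500 − 22,500 = 7,000 kg; Δv = 321×9.8×ln(4.214) = 3145.8×1.4385 ≈ 4525 m/s.
Total Δv = 6480 + 4525 = 11005 m/s.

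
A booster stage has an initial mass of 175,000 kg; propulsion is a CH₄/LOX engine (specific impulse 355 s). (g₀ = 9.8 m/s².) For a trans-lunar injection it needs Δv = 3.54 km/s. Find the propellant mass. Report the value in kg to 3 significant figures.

v_e = Isp · g₀ = 355 × 9.8 = 3479.0 m/s.
From the ideal rocket equation, m₀/m_f = exp(Δv / v_e) = exp(3540 / 3479.0) = exp(1.0175) = 2.7664.
m_f = 175,000 / 2.7664 = 63,259.1 kg, so propellant = m₀ − m_f = 175,000 − 63,259.1 = 111,740.9 kg.

propellant mass ≈ 112000 kg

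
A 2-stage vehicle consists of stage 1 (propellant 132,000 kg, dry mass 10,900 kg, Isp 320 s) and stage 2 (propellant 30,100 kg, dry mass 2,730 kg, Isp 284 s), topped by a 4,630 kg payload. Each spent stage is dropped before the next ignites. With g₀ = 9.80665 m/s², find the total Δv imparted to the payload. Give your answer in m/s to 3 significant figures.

Δv ≈ 8660 m/s

Ignition mass of stage 1 = 132,000+10,900 + 30,100+2,730 + 4,630 = 180,360 kg.
Stage 1: m₀ = 180,360 kg, m_f = 180,360 − 132,000 = 48,360 kg; Δv = 320×9.80665×ln(3.73) = 3138.1×1.3163 ≈ 4131 m/s.
Stage 2: m₀ = 37,460 kg, m_f = 37,460 − 30,100 = 7,360 kg; Δv = 284×9.80665×ln(5.09) = 2785.1×1.6272 ≈ 4532 m/s.
Total Δv = 4131 + 4532 = 8663 m/s.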